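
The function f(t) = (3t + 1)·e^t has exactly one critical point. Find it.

By the product rule, f'(t) = (3t + 4)·e^t. Since e^t > 0, the only critical point is t = -4/3.
f''(-4/3) has the same sign as 3 > 0, so this is a local minimum.
f(-4/3) = (-3)·e^(-4/3) ≈ -0.7908.

-4/3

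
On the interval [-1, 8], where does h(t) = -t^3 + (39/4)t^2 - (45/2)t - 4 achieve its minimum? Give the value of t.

The derivative is -3t^2 + (39/2)t - 45/2, which vanishes at t = 3/2 and t = 5.
Candidates: h(-1) = 117/4,  h(3/2) = -307/16,  h(5) = 9/4,  h(8) = -72.
Hence the absolute minimum is -72 at t = 8.

8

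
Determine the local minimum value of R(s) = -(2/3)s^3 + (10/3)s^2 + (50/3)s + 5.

R'(s) = -2s^2 + (20/3)s + 50/3. Setting R'(s) = 0 gives s ∈ {-5/3, 5}.
Since R''(s) = -4s + 20/3, we get R''(-5/3) = 40/3 > 0 ⇒ local minimum; R''(5) = -40/3 < 0 ⇒ local maximum.
Thus R has its local minimum at s = -5/3, with value -845/81.

-845/81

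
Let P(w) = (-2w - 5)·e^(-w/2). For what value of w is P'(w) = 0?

-1/2

P'(w) = (-2)·e^(-w/2) + (-2w - 5)·(-1/2)·e^(-w/2) = (w + 1/2)·e^(-w/2). Since e^(-w/2) > 0, the only critical point is w = -1/2.
P''(-1/2) has the same sign as 1 > 0, so this is a local minimum.
P(-1/2) = (-4)·e^(1/4) ≈ -5.1361.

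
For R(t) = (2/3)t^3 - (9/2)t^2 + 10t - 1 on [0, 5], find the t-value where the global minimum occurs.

R'(t) = 2t^2 - 9t + 10, which vanishes at t = 2 and t = 5/2.
Evaluating at the critical points and endpoints: R(0) = -1, R(2) = 19/3, R(5/2) = 151/24, R(5) = 119/6.
Hence the absolute minimum is -1 at t = 0.

0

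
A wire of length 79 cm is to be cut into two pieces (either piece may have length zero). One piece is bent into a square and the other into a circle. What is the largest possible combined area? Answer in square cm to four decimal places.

496.6430

Let x be the length used for the square. Square side x/4; circle radius (79−x)/(2π).
A(x) = (x/4)² + π·((79−x)/(2π))² = x²/16 + (79−x)²/(4π) for 0 ≤ x ≤ 79. A'(x) = x/8 − (79−x)/(2π) = 0 gives x = 4·79/(π+4) ≈ 44.2478.
A'' > 0, so the interior critical point is a minimum; the maximum is at an endpoint. A(0) = 496.6430 and A(79) = 390.0625, so the largest area is 496.6430.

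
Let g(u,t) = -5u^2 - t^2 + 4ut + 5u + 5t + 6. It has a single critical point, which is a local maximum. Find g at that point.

∂g/∂u = -10u + 4t + 5 = 0 and ∂g/∂t = 4u - 2t + 5 = 0, so (u, t) = (15/2, 35/2).
The Hessian has g_{uu} = -10, g_{tt} = -2, g_{ut} = 4, giving D = 4 > 0 with g_{uu} < 0, so the point is a local maximum.
g(15/2, 35/2) = 137/2.

137/2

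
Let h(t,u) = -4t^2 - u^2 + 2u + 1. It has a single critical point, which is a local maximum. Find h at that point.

2

∂h/∂t = -8t = 0 and ∂h/∂u = -2u + 2 = 0, so (t, u) = (0, 1).
The Hessian has h_{tt} = -8, h_{uu} = -2, h_{tu} = 0, giving D = 16 > 0 with h_{tt} < 0, so the point is a local maximum.
h(0, 1) = 2.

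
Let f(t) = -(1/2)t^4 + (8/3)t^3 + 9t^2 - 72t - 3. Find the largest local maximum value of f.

Critical points: f'(t) = -2t^3 + 8t^2 + 18t - 72 vanishes at t = -3, 3, 4.
f''(t) = -6t^2 + 16t + 18. f''(-3) = -84 < 0 ⇒ local maximum; f''(3) = 12 > 0 ⇒ local minimum; f''(4) = -14 < 0 ⇒ local maximum.
So the largest local maximum value is f(-3) = 363/2.

363/2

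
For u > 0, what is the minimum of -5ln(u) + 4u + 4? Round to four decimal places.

7.8843

h'(u) = -5/u + 4 = 0 gives u = 5/4.
h''(u) = 5/u², which is positive for u > 0, so this is a local minimum.
h(5/4) = -5·ln(5/4) + 5 + 4 ≈ 7.8843.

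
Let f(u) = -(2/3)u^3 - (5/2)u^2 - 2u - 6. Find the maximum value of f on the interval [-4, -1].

14/3

f'(u) = -2u^2 - 5u - 2, whose only zero in [-4, -1] is u = -2.
Evaluating at the critical points and endpoints: f(-4) = 14/3; f(-2) = -20/3; f(-1) = -35/6.
The maximum over the interval is 14/3, attained at u = -4.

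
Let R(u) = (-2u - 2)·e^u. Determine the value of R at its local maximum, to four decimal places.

R'(u) = (-2)·e^u + (-2u - 2)·1·e^u = (-2u - 4)·e^u. Since e^u > 0, the only critical point is u = -2.
R''(-2) has the same sign as -2 < 0, so this is a local maximum.
R(-2) = (2)·e^(-2) ≈ 0.2707.

0.2707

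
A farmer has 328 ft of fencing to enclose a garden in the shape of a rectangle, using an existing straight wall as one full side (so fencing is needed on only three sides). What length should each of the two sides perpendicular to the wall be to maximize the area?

82

Let the sides perpendicular to the wall have length x and the parallel side y, so 2x + y = 328 and the area is A = xy = x(328 − 2x).
A'(x) = 328 − 4x = 0 gives x = 82, and A''(x) = −4 < 0 confirms a maximum.
Then y = 328 − 2·82 = 164 and A = 13448.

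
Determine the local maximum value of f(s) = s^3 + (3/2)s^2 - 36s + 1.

f'(s) = 3s^2 + 3s - 36 = 0 at s = -4, 3.
Since f''(s) = 6s + 3, we get f''(-4) = -21 < 0 ⇒ local maximum; f''(3) = 21 > 0 ⇒ local minimum.
Thus f has its local maximum at s = -4, with value 105.

105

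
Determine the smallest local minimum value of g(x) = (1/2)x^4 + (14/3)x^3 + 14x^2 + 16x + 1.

-29/3

g'(x) = 2x^3 + 14x^2 + 28x + 16 = 0 at x = -4, -2, -1.
Second-derivative test with g''(x) = 6x^2 + 28x + 28: g''(-4) = 12 > 0 ⇒ local minimum; g''(-2) = -4 < 0 ⇒ local maximum; g''(-1) = 6 > 0 ⇒ local minimum.
Thus g has its smallest local minimum at x = -4, with value -29/3.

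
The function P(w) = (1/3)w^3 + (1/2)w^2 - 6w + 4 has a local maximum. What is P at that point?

Critical points: P'(w) = w^2 + w - 6 vanishes at w = -3, 2.
Since P''(w) = 2w + 1, we get P''(-3) = -5 < 0 ⇒ local maximum; P''(2) = 5 > 0 ⇒ local minimum.
Thus P has its local maximum at w = -3, with value 35/2.

35/2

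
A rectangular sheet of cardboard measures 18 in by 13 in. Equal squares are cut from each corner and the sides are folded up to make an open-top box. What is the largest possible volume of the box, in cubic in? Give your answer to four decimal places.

With cut size x, the volume is V(x) = x(18 − 2x)(13 − 2x) for 0 < x < 6.5.
V'(x) = 12x^2 − 124x + 234. Setting V'(x) = 0 gives x ≈ 2.4844 (the root in (0, 6.5)).
V''(x) = 24x − 124 is negative there, so this is the maximum; V ≈ 260.0078.

260.0078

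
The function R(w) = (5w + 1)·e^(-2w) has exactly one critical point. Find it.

By the product rule, R'(w) = (-10w + 3)·e^(-2w). Since e^(-2w) > 0, the only critical point is w = 3/10.
R''(3/10) has the same sign as -10 < 0, so this is a local maximum.
R(3/10) = (5/2)·e^(-3/5) ≈ 1.3720.

3/10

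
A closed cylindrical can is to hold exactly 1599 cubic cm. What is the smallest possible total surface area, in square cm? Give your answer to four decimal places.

With radius r and height h, πr²h = 1599 so h = 1599/(πr²), and S(r) = 2πr² + 2πrh = 2πr² + 2·1599/r.
S'(r) = 4πr − 2·1599/r² = 0 ⇒ r³ = 1599/(2π), so r ≈ 6.3371 and h = 2r ≈ 12.6742.
S''(r) = 4π + 4·1599/r³ > 0, so this is the minimum; S ≈ 756.9726.

756.9726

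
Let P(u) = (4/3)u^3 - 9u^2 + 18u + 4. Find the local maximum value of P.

61/4

P'(u) = 4u^2 - 18u + 18. Setting P'(u) = 0 gives u ∈ {3/2, 3}.
P''(u) = 8u - 18. P''(3/2) = -6 < 0 ⇒ local maximum; P''(3) = 6 > 0 ⇒ local minimum.
So the local maximum value is P(3/2) = 61/4.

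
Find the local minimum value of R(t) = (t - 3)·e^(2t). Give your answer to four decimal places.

By the product rule, R'(t) = (2t - 5)·e^(2t). Since e^(2t) > 0, the only critical point is t = 5/2.
R''(5/2) has the same sign as 2 > 0, so this is a local minimum.
R(5/2) = (-1/2)·e^(5) ≈ -74.2066.

-74.2066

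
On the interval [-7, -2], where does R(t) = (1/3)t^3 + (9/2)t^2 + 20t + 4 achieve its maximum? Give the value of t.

-2

The derivative is t^2 + 9t + 20, which vanishes at t = -5 and t = -4.
Evaluating at the critical points and endpoints: R(-7) = -179/6, R(-5) = -151/6, R(-4) = -76/3, R(-2) = -62/3.
Hence the absolute maximum is -62/3 at t = -2.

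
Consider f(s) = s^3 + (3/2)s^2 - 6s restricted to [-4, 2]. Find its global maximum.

10

f'(s) = 3s^2 + 3s - 6, which vanishes at s = -2 and s = 1.
Evaluating at the critical points and endpoints: f(-4) = -16; f(-2) = 10; f(1) = -7/2; f(2) = 2.
The maximum over the interval is 10, attained at s = -2.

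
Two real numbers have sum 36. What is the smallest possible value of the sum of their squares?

With a + b = 36, a^2 + b^2 = a^2 + (36 − a)^2.
The derivative 2a − 2(36 − a) = 4a − 72 vanishes at a = 18; second derivative 4 > 0, a minimum.
The minimum is 2·(18)^2 = 648.

648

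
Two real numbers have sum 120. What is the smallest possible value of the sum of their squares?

With a + b = 120, a^2 + b^2 = a^2 + (120 − a)^2.
The derivative 2a − 2(120 − a) = 4a − 240 vanishes at a = 60; second derivative 4 > 0, a minimum.
The minimum is 2·(60)^2 = 7200.

7200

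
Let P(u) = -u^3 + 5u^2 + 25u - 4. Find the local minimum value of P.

-733/27

Critical points: P'(u) = -3u^2 + 10u + 25 vanishes at u = -5/3, 5.
Second-derivative test with P''(u) = -6u + 10: P''(-5/3) = 20 > 0 ⇒ local minimum; P''(5) = -20 < 0 ⇒ local maximum.
The local minimum is P(-5/3) = -733/27.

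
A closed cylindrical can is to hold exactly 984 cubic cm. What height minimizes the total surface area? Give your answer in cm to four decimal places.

With radius r and height h, πr²h = 984 so h = 984/(πr²), and S(r) = 2πr² + 2πrh = 2πr² + 2·984/r.
S'(r) = 4πr − 2·984/r² = 0 ⇒ r³ = 984/(2π), so r ≈ 5.3902 and h = 2r ≈ 10.7804.
S''(r) = 4π + 4·984/r³ > 0, so this is the minimum; S ≈ 547.6603.

10.7804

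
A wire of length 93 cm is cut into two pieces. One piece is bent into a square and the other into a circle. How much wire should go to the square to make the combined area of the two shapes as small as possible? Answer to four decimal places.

Let x be the length used for the square. Square side x/4; circle radius (93−x)/(2π).
A(x) = (x/4)² + π·((93−x)/(2π))² = x²/16 + (93−x)²/(4π) for 0 ≤ x ≤ 93. A'(x) = x/8 − (93−x)/(2π) = 0 gives x = 4·93/(π+4) ≈ 52.0892.
A'' = 1/8 + 1/(2π) > 0, so this gives the minimum combined area; x ≈ 52.0892 cm to the square.

52.0892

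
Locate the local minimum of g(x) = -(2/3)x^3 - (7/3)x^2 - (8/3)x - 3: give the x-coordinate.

-4/3

g'(x) = -2x^2 - (14/3)x - 8/3 = 0 at x = -4/3, -1.
Second-derivative test with g''(x) = -4x - 14/3: g''(-4/3) = 2/3 > 0 ⇒ local minimum; g''(-1) = -2/3 < 0 ⇒ local maximum.
Thus g has its local minimum at x = -4/3, with value -163/81.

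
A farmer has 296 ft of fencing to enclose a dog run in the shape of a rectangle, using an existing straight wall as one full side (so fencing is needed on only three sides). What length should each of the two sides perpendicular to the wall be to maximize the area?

Let the sides perpendicular to the wall have length x and the parallel side y, so 2x + y = 296 and the area is A = xy = x(296 − 2x).
A'(x) = 296 − 4x = 0 gives x = 74, and A''(x) = −4 < 0 confirms a maximum.
Then y = 296 − 2·74 = 148 and A = 10952.

74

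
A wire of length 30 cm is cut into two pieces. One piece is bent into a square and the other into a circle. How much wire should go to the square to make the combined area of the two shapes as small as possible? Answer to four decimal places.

16.8030

Let x be the length used for the square. Square side x/4; circle radius (30−x)/(2π).
A(x) = (x/4)² + π·((30−x)/(2π))² = x²/16 + (30−x)²/(4π) for 0 ≤ x ≤ 30. A'(x) = x/8 − (30−x)/(2π) = 0 gives x = 4·30/(π+4) ≈ 16.8030.
A'' = 1/8 + 1/(2π) > 0, so this gives the minimum combined area; x ≈ 16.8030 cm to the square.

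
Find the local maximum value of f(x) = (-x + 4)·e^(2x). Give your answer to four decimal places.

By the product rule, f'(x) = (-2x + 7)·e^(2x). Since e^(2x) > 0, the only critical point is x = 7/2.
f''(7/2) has the same sign as -2 < 0, so this is a local maximum.
f(7/2) = (1/2)·e^(7) ≈ 548.3166.

548.3166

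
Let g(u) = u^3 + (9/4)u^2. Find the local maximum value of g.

27/16

Critical points: g'(u) = 3u^2 + (9/2)u vanishes at u = -3/2, 0.
Since g''(u) = 6u + 9/2, we get g''(-3/2) = -9/2 < 0 ⇒ local maximum; g''(0) = 9/2 > 0 ⇒ local minimum.
The local maximum is g(-3/2) = 27/16.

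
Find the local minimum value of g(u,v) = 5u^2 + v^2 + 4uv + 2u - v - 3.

∂g/∂u = 10u + 4v + 2 = 0 and ∂g/∂v = 4u + 2v - 1 = 0, so (u, v) = (-2, 9/2).
The Hessian has g_{uu} = 10, g_{vv} = 2, g_{uv} = 4, giving D = 4 > 0 with g_{uu} > 0, so the point is a local minimum.
g(-2, 9/2) = -29/4.

-29/4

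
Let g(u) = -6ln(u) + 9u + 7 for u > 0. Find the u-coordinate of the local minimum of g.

g'(u) = -6/u + 9 = 0 gives u = 2/3.
g''(u) = 6/u², which is positive for u > 0, so this is a local minimum.
g(2/3) = -6·ln(2/3) + 6 + 7 ≈ 15.4328.

2/3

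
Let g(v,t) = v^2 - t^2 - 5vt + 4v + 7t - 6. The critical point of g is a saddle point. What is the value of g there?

-1/29

∂g/∂v = 2v - 5t + 4 = 0 and ∂g/∂t = -5v - 2t + 7 = 0, so (v, t) = (27/29, 34/29).
The Hessian has g_{vv} = 2, g_{tt} = -2, g_{vt} = -5, giving D = -29 < 0, so the point is a saddle point.
g(27/29, 34/29) = -1/29.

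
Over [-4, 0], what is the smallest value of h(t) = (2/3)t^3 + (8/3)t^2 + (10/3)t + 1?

-37/3

Differentiating, h'(t) = 2t^2 + (16/3)t + 10/3; which vanishes at t = -5/3 and t = -1.
Candidates: h(-4) = -37/3, h(-5/3) = -19/81, h(-1) = -1/3, h(0) = 1.
The minimum over the interval is -37/3, attained at t = -4.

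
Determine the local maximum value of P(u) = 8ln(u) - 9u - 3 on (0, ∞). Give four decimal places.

-11.9423

P'(u) = 8/u − 9 = 0 gives u = 8/9.
P''(u) = -8/u², which is negative for u > 0, so this is a local maximum.
P(8/9) = 8·ln(8/9) - 8 - 3 ≈ -11.9423.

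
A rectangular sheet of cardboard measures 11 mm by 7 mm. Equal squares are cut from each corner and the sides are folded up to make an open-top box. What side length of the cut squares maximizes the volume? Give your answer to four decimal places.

1.3927

With cut size x, the volume is V(x) = x(11 − 2x)(7 − 2x) for 0 < x < 3.5.
V'(x) = 12x^2 − 72x + 77. Setting V'(x) = 0 gives x ≈ 1.3927 (the root in (0, 3.5)).
V''(x) = 24x − 72 is negative there, so this is the maximum; V ≈ 48.2170.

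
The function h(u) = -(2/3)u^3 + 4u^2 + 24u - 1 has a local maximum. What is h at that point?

143

h'(u) = -2u^2 + 8u + 24 = 0 at u = -2, 6.
h''(u) = -4u + 8. h''(-2) = 16 > 0 ⇒ local minimum; h''(6) = -16 < 0 ⇒ local maximum.
The local maximum is h(6) = 143.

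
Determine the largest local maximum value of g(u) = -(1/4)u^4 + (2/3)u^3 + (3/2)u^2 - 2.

g'(u) = -u^3 + 2u^2 + 3u. Setting g'(u) = 0 gives u ∈ {-1, 0, 3}.
g''(u) = -3u^2 + 4u + 3. g''(-1) = -4 < 0 ⇒ local maximum; g''(0) = 3 > 0 ⇒ local minimum; g''(3) = -12 < 0 ⇒ local maximum.
So the largest local maximum value is g(3) = 37/4.

37/4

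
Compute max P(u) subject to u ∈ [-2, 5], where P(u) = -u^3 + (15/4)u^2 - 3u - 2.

27

The derivative is -3u^2 + (15/2)u - 3, which vanishes at u = 1/2 and u = 2.
Evaluating at the critical points and endpoints: P(-2) = 27; P(1/2) = -43/16; P(2) = -1; P(5) = -193/4.
So the maximum is P(-2) = 27.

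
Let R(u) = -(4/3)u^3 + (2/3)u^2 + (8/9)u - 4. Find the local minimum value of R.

R'(u) = -4u^2 + (4/3)u + 8/9 = 0 at u = -1/3, 2/3.
R''(u) = -8u + 4/3. R''(-1/3) = 4 > 0 ⇒ local minimum; R''(2/3) = -4 < 0 ⇒ local maximum.
So the local minimum value is R(-1/3) = -338/81.

-338/81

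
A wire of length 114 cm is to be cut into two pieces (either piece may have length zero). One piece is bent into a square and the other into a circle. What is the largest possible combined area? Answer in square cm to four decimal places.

1034.1888

Let x be the length used for the square. Square side x/4; circle radius (114−x)/(2π).
A(x) = (x/4)² + π·((114−x)/(2π))² = x²/16 + (114−x)²/(4π) for 0 ≤ x ≤ 114. A'(x) = x/8 − (114−x)/(2π) = 0 gives x = 4·114/(π+4) ≈ 63.8513.
A'' > 0, so the interior critical point is a minimum; the maximum is at an endpoint. A(0) = 1034.1888 and A(114) = 812.2500, so the largest area is 1034.1888.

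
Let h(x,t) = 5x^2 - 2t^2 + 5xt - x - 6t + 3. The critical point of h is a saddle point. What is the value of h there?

∂h/∂x = 10x + 5t - 1 = 0 and ∂h/∂t = 5x - 4t - 6 = 0, so (x, t) = (34/65, -11/13).
The Hessian has h_{xx} = 10, h_{tt} = -4, h_{xt} = 5, giving D = -65 < 0, so the point is a saddle point.
h(34/65, -11/13) = 343/65.

343/65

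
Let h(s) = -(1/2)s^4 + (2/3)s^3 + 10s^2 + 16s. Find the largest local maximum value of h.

h'(s) = -2s^3 + 2s^2 + 20s + 16. Setting h'(s) = 0 gives s ∈ {-2, -1, 4}.
Since h''(s) = -6s^2 + 4s + 20, we get h''(-2) = -12 < 0 ⇒ local maximum; h''(-1) = 10 > 0 ⇒ local minimum; h''(4) = -60 < 0 ⇒ local maximum.
So the largest local maximum value is h(4) = 416/3.

416/3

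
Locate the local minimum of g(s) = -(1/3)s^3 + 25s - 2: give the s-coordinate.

g'(s) = -s^2 + 25 = 0 at s = -5, 5.
Second-derivative test with g''(s) = -2s: g''(-5) = 10 > 0 ⇒ local minimum; g''(5) = -10 < 0 ⇒ local maximum.
The local minimum is g(-5) = -256/3.

-5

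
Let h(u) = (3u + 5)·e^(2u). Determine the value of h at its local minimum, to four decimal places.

-0.0197

Differentiating with the product rule gives h'(u) = (6u + 13)·e^(2u). Since e^(2u) > 0, the only critical point is u = -13/6.
h''(-13/6) has the same sign as 6 > 0, so this is a local minimum.
h(-13/6) = (-3/2)·e^(-13/3) ≈ -0.0197.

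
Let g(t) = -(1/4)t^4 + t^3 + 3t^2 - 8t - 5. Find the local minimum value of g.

-37/4

Critical points: g'(t) = -t^3 + 3t^2 + 6t - 8 vanishes at t = -2, 1, 4.
Second-derivative test with g''(t) = -3t^2 + 6t + 6: g''(-2) = -18 < 0 ⇒ local maximum; g''(1) = 9 > 0 ⇒ local minimum; g''(4) = -18 < 0 ⇒ local maximum.
Thus g has its local minimum at t = 1, with value -37/4.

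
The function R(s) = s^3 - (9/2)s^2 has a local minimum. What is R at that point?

Critical points: R'(s) = 3s^2 - 9s vanishes at s = 0, 3.
Second-derivative test with R''(s) = 6s - 9: R''(0) = -9 < 0 ⇒ local maximum; R''(3) = 9 > 0 ⇒ local minimum.
Thus R has its local minimum at s = 3, with value -27/2.

-27/2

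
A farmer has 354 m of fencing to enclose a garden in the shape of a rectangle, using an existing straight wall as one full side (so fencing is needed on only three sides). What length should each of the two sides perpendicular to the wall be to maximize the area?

Let the sides perpendicular to the wall have length x and the parallel side y, so 2x + y = 354 and the area is A = xy = x(354 − 2x).
A'(x) = 354 − 4x = 0 gives x = 177/2, and A''(x) = −4 < 0 confirms a maximum.
Then y = 354 − 2·177/2 = 177 and A = 31329/2.

177/2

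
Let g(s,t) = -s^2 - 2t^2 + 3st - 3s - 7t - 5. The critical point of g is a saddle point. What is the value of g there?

∂g/∂s = -2s + 3t - 3 = 0 and ∂g/∂t = 3s - 4t - 7 = 0, so (s, t) = (33, 23).
The Hessian has g_{ss} = -2, g_{tt} = -4, g_{st} = 3, giving D = -1 < 0, so the point is a saddle point.
g(33, 23) = -135.

-135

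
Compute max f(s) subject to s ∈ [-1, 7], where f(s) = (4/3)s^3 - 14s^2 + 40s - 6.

136/3

The derivative is 4s^2 - 28s + 40, which vanishes at s = 2 and s = 5.
Evaluating at the critical points and endpoints: f(-1) = -184/3, f(2) = 86/3, f(5) = 32/3, f(7) = 136/3.
The maximum over the interval is 136/3, attained at s = 7.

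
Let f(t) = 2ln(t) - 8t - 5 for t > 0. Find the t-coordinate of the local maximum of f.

f'(t) = 2/t − 8 = 0 gives t = 1/4.
f''(t) = -2/t², which is negative for t > 0, so this is a local maximum.
f(1/4) = 2·ln(1/4) - 2 - 5 ≈ -9.7726.

1/4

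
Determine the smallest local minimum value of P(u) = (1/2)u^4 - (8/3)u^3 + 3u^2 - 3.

Critical points: P'(u) = 2u^3 - 8u^2 + 6u vanishes at u = 0, 1, 3.
Second-derivative test with P''(u) = 6u^2 - 16u + 6: P''(0) = 6 > 0 ⇒ local minimum; P''(1) = -4 < 0 ⇒ local maximum; P''(3) = 12 > 0 ⇒ local minimum.
The smallest local minimum is P(3) = -15/2.

-15/2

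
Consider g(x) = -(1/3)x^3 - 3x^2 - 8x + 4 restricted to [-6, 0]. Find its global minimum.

4

Differentiating, g'(x) = -x^2 - 6x - 8; which vanishes at x = -4 and x = -2.
Candidates: g(-6) = 16,  g(-4) = 28/3,  g(-2) = 32/3,  g(0) = 4.
So the minimum is g(0) = 4.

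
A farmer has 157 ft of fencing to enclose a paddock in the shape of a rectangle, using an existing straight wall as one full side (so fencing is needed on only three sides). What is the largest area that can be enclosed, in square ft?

Let the sides perpendicular to the wall have length x and the parallel side y, so 2x + y = 157 and the area is A = xy = x(157 − 2x).
A'(x) = 157 − 4x = 0 gives x = 157/4, and A''(x) = −4 < 0 confirms a maximum.
Then y = 157 − 2·157/4 = 157/2 and A = 24649/8.

24649/8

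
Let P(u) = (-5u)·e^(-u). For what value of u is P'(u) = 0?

Differentiating with the product rule gives P'(u) = (5u - 5)·e^(-u). Since e^(-u) > 0, the only critical point is u = 1.
P''(1) has the same sign as 5 > 0, so this is a local minimum.
P(1) = (-5)·e^(-1) ≈ -1.8394.

1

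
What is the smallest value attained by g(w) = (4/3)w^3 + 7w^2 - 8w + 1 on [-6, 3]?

-13/12

The derivative is 4w^2 + 14w - 8, which vanishes at w = -4 and w = 1/2.
Compare values at every candidate in [-6, 3]: g(-6) = 13; g(-4) = 179/3; g(1/2) = -13/12; g(3) = 76.
The minimum over the interval is -13/12, attained at w = 1/2.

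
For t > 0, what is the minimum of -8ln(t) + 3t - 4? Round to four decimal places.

g'(t) = -8/t + 3 = 0 gives t = 8/3.
g''(t) = 8/t², which is positive for t > 0, so this is a local minimum.
g(8/3) = -8·ln(8/3) + 8 - 4 ≈ -3.8466.

-3.8466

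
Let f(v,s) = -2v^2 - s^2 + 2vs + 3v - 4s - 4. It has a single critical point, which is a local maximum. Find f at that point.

∂f/∂v = -4v + 2s + 3 = 0 and ∂f/∂s = 2v - 2s - 4 = 0, so (v, s) = (-1/2, -5/2).
The Hessian has f_{vv} = -4, f_{ss} = -2, f_{vs} = 2, giving D = 4 > 0 with f_{vv} < 0, so the point is a local maximum.
f(-1/2, -5/2) = 1/4.

1/4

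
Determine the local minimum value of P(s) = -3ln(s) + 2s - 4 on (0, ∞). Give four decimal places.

P'(s) = -3/s + 2 = 0 gives s = 3/2.
P''(s) = 3/s², which is positive for s > 0, so this is a local minimum.
P(3/2) = -3·ln(3/2) + 3 - 4 ≈ -2.2164.

-2.2164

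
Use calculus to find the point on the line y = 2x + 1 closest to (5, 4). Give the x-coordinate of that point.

Minimize D(x)^2 = (x - 5)^2 + (2x - 3)^2.
d/dx[D^2] = 2(x - 5) + 2·2·(2x - 3) = 0 ⇒ x = 11/5.
Then y = 27/5 and the distance is √(49/5) ≈ 3.1305.

11/5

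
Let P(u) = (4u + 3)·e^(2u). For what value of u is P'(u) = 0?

Differentiating with the product rule gives P'(u) = (8u + 10)·e^(2u). Since e^(2u) > 0, the only critical point is u = -5/4.
P''(-5/4) has the same sign as 8 > 0, so this is a local minimum.
P(-5/4) = (-2)·e^(-5/2) ≈ -0.1642.

-5/4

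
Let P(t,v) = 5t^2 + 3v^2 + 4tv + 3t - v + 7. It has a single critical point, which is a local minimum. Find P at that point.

∂P/∂t = 10t + 4v + 3 = 0 and ∂P/∂v = 4t + 6v - 1 = 0, so (t, v) = (-1/2, 1/2).
The Hessian has P_{tt} = 10, P_{vv} = 6, P_{tv} = 4, giving D = 44 > 0 with P_{tt} > 0, so the point is a local minimum.
P(-1/2, 1/2) = 6.

6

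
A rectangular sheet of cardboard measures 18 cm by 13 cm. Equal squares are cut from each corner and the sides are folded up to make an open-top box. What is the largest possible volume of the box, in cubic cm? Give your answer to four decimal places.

260.0078

With cut size x, the volume is V(x) = x(18 − 2x)(13 − 2x) for 0 < x < 6.5.
V'(x) = 12x^2 − 124x + 234. Setting V'(x) = 0 gives x ≈ 2.4844 (the root in (0, 6.5)).
V''(x) = 24x − 124 is negative there, so this is the maximum; V ≈ 260.0078.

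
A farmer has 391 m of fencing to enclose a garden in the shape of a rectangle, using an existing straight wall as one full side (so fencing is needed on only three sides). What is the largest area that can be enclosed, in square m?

Let the sides perpendicular to the wall have length x and the parallel side y, so 2x + y = 391 and the area is A = xy = x(391 − 2x).
A'(x) = 391 − 4x = 0 gives x = 391/4, and A''(x) = −4 < 0 confirms a maximum.
Then y = 391 − 2·391/4 = 391/2 and A = 152881/8.

152881/8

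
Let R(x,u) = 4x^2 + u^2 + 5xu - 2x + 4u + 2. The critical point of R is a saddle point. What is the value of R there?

14

∂R/∂x = 8x + 5u - 2 = 0 and ∂R/∂u = 5x + 2u + 4 = 0, so (x, u) = (-8/3, 14/3).
The Hessian has R_{xx} = 8, R_{uu} = 2, R_{xu} = 5, giving D = -9 < 0, so the point is a saddle point.
R(-8/3, 14/3) = 14.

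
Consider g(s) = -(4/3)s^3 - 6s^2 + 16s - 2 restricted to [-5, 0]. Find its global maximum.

The derivative is -4s^2 - 12s + 16, whose only zero in [-5, 0] is s = -4.
Evaluating at the critical points and endpoints: g(-5) = -196/3, g(-4) = -230/3, g(0) = -2.
So the maximum is g(0) = -2.

-2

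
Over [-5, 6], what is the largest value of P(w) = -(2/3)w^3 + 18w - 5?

31

Differentiating, P'(w) = -2w^2 + 18; which vanishes at w = -3 and w = 3.
Candidates: P(-5) = -35/3; P(-3) = -41; P(3) = 31; P(6) = -41.
So the maximum is P(3) = 31.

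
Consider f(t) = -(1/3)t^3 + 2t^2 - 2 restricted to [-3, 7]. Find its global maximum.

Differentiating, f'(t) = -t^2 + 4t; which vanishes at t = 0 and t = 4.
Compare values at every candidate in [-3, 7]: f(-3) = 25; f(0) = -2; f(4) = 26/3; f(7) = -55/3.
The maximum over the interval is 25, attained at t = -3.

25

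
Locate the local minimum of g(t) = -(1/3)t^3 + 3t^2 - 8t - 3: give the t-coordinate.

2

Critical points: g'(t) = -t^2 + 6t - 8 vanishes at t = 2, 4.
Second-derivative test with g''(t) = -2t + 6: g''(2) = 2 > 0 ⇒ local minimum; g''(4) = -2 < 0 ⇒ local maximum.
So the local minimum value is g(2) = -29/3.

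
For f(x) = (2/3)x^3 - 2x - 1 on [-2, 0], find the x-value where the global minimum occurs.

f'(x) = 2x^2 - 2, whose only zero in [-2, 0] is x = -1.
Candidates: f(-2) = -7/3; f(-1) = 1/3; f(0) = -1.
Hence the absolute minimum is -7/3 at x = -2.

-2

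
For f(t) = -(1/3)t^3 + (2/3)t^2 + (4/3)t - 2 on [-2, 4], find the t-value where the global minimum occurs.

4

The derivative is -t^2 + (4/3)t + 4/3, which vanishes at t = -2/3 and t = 2.
Compare values at every candidate in [-2, 4]: f(-2) = 2/3,  f(-2/3) = -202/81,  f(2) = 2/3,  f(4) = -22/3.
Hence the absolute minimum is -22/3 at t = 4.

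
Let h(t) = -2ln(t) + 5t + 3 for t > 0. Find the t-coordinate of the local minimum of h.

h'(t) = -2/t + 5 = 0 gives t = 2/5.
h''(t) = 2/t², which is positive for t > 0, so this is a local minimum.
h(2/5) = -2·ln(2/5) + 2 + 3 ≈ 6.8326.

2/5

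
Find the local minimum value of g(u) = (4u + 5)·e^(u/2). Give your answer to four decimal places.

-1.5753

By the product rule, g'(u) = (2u + 13/2)·e^(u/2). Since e^(u/2) > 0, the only critical point is u = -13/4.
g''(-13/4) has the same sign as 2 > 0, so this is a local minimum.
g(-13/4) = (-8)·e^(-13/8) ≈ -1.5753.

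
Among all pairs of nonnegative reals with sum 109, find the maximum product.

With x + y = 109, the product is P(x) = x(109 − x).
P'(x) = 109 − 2x = 0 gives x = 109/2; P'' = −2 < 0, so this is the maximum.
P = 109/2·109/2 = 11881/4.

11881/4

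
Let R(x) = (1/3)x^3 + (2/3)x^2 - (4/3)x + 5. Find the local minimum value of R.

R'(x) = x^2 + (4/3)x - 4/3. Setting R'(x) = 0 gives x ∈ {-2, 2/3}.
R''(x) = 2x + 4/3. R''(-2) = -8/3 < 0 ⇒ local maximum; R''(2/3) = 8/3 > 0 ⇒ local minimum.
Thus R has its local minimum at x = 2/3, with value 365/81.

365/81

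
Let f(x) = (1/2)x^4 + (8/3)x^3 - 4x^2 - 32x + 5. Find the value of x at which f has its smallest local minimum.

f'(x) = 2x^3 + 8x^2 - 8x - 32. Setting f'(x) = 0 gives x ∈ {-4, -2, 2}.
Second-derivative test with f''(x) = 6x^2 + 16x - 8: f''(-4) = 24 > 0 ⇒ local minimum; f''(-2) = -16 < 0 ⇒ local maximum; f''(2) = 48 > 0 ⇒ local minimum.
The smallest local minimum is f(2) = -137/3.

2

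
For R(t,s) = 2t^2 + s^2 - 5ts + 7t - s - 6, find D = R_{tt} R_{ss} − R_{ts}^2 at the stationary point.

∂R/∂t = 4t - 5s + 7 = 0 and ∂R/∂s = -5t + 2s - 1 = 0, so (t, s) = (9/17, 31/17).
The Hessian has R_{tt} = 4, R_{ss} = 2, R_{ts} = -5, giving D = -17 < 0, so the point is a saddle point.
D = (4)·(2) − (-5)^2 = -17.

-17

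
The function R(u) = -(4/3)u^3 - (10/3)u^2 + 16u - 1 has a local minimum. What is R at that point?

-43

Critical points: R'(u) = -4u^2 - (20/3)u + 16 vanishes at u = -3, 4/3.
Since R''(u) = -8u - 20/3, we get R''(-3) = 52/3 > 0 ⇒ local minimum; R''(4/3) = -52/3 < 0 ⇒ local maximum.
The local minimum is R(-3) = -43.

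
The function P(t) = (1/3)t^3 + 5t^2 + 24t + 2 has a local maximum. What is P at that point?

-34

P'(t) = t^2 + 10t + 24. Setting P'(t) = 0 gives t ∈ {-6, -4}.
Second-derivative test with P''(t) = 2t + 10: P''(-6) = -2 < 0 ⇒ local maximum; P''(-4) = 2 > 0 ⇒ local minimum.
Thus P has its local maximum at t = -6, with value -34.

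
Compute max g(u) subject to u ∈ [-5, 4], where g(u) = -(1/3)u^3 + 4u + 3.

g'(u) = -u^2 + 4, which vanishes at u = -2 and u = 2.
Evaluating at the critical points and endpoints: g(-5) = 74/3,  g(-2) = -7/3,  g(2) = 25/3,  g(4) = -7/3.
The maximum over the interval is 74/3, attained at u = -5.

74/3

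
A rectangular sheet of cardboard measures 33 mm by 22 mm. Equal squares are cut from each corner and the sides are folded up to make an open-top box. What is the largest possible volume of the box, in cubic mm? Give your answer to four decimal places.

With cut size x, the volume is V(x) = x(33 − 2x)(22 − 2x) for 0 < x < 11.
V'(x) = 12x^2 − 220x + 726. Setting V'(x) = 0 gives x ≈ 4.3161 (the root in (0, 11)).
V''(x) = 24x − 220 is negative there, so this is the maximum; V ≈ 1405.9431.

1405.9431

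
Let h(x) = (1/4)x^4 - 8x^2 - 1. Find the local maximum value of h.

Critical points: h'(x) = x^3 - 16x vanishes at x = -4, 0, 4.
h''(x) = 3x^2 - 16. h''(-4) = 32 > 0 ⇒ local minimum; h''(0) = -16 < 0 ⇒ local maximum; h''(4) = 32 > 0 ⇒ local minimum.
So the local maximum value is h(0) = -1.

-1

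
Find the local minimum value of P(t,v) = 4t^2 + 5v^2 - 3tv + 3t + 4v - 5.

-500/71

∂P/∂t = 8t - 3v + 3 = 0 and ∂P/∂v = -3t + 10v + 4 = 0, so (t, v) = (-42/71, -41/71).
The Hessian has P_{tt} = 8, P_{vv} = 10, P_{tv} = -3, giving D = 71 > 0 with P_{tt} > 0, so the point is a local minimum.
P(-42/71, -41/71) = -500/71.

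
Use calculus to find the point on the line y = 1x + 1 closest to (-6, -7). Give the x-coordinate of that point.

Minimize D(x)^2 = (x + 6)^2 + (x + 8)^2.
d/dx[D^2] = 2(x + 6) + 2·1·(x + 8) = 0 ⇒ x = -7.
Then y = -6 and the distance is √(2) ≈ 1.4142.

-7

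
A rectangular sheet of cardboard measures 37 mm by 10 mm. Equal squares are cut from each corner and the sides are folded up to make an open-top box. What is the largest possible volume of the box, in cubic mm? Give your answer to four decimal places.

402.4124

With cut size x, the volume is V(x) = x(37 − 2x)(10 − 2x) for 0 < x < 5.
V'(x) = 12x^2 − 188x + 370. Setting V'(x) = 0 gives x ≈ 2.3081 (the root in (0, 5)).
V''(x) = 24x − 188 is negative there, so this is the maximum; V ≈ 402.4124.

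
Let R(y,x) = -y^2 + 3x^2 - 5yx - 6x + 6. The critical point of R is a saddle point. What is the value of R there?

∂R/∂y = -2y - 5x = 0 and ∂R/∂x = -5y + 6x - 6 = 0, so (y, x) = (-30/37, 12/37).
The Hessian has R_{yy} = -2, R_{xx} = 6, R_{yx} = -5, giving D = -37 < 0, so the point is a saddle point.
R(-30/37, 12/37) = 186/37.

186/37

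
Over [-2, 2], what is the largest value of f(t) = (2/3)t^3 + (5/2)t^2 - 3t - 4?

The derivative is 2t^2 + 5t - 3, whose only zero in [-2, 2] is t = 1/2.
Evaluating at the critical points and endpoints: f(-2) = 20/3,  f(1/2) = -115/24,  f(2) = 16/3.
Hence the absolute maximum is 20/3 at t = -2.

20/3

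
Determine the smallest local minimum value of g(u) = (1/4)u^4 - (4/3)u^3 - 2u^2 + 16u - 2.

g'(u) = u^3 - 4u^2 - 4u + 16 = 0 at u = -2, 2, 4.
Since g''(u) = 3u^2 - 8u - 4, we get g''(-2) = 24 > 0 ⇒ local minimum; g''(2) = -8 < 0 ⇒ local maximum; g''(4) = 12 > 0 ⇒ local minimum.
So the smallest local minimum value is g(-2) = -82/3.

-82/3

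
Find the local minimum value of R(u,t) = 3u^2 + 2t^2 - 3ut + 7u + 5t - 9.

∂R/∂u = 6u - 3t + 7 = 0 and ∂R/∂t = -3u + 4t + 5 = 0, so (u, t) = (-43/15, -17/5).
The Hessian has R_{uu} = 6, R_{tt} = 4, R_{ut} = -3, giving D = 15 > 0 with R_{uu} > 0, so the point is a local minimum.
R(-43/15, -17/5) = -413/15.

-413/15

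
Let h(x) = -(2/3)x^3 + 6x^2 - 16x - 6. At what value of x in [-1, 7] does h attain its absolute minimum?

7

Differentiating, h'(x) = -2x^2 + 12x - 16; which vanishes at x = 2 and x = 4.
Compare values at every candidate in [-1, 7]: h(-1) = 50/3,  h(2) = -58/3,  h(4) = -50/3,  h(7) = -158/3.
Hence the absolute minimum is -158/3 at x = 7.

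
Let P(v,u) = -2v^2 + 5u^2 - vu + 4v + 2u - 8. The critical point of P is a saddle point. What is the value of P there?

-248/41

∂P/∂v = -4v - u + 4 = 0 and ∂P/∂u = -v + 10u + 2 = 0, so (v, u) = (42/41, -4/41).
The Hessian has P_{vv} = -4, P_{uu} = 10, P_{vu} = -1, giving D = -41 < 0, so the point is a saddle point.
P(42/41, -4/41) = -248/41.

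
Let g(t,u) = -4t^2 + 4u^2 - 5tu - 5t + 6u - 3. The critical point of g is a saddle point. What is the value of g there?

∂g/∂t = -8t - 5u - 5 = 0 and ∂g/∂u = -5t + 8u + 6 = 0, so (t, u) = (-10/89, -73/89).
The Hessian has g_{tt} = -8, g_{uu} = 8, g_{tu} = -5, giving D = -89 < 0, so the point is a saddle point.
g(-10/89, -73/89) = -461/89.

-461/89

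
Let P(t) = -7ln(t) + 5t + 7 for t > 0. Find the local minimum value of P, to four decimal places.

P'(t) = -7/t + 5 = 0 gives t = 7/5.
P''(t) = 7/t², which is positive for t > 0, so this is a local minimum.
P(7/5) = -7·ln(7/5) + 7 + 7 ≈ 11.6447.

11.6447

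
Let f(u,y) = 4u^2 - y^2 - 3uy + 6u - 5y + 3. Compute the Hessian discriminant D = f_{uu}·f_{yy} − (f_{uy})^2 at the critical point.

∂f/∂u = 8u - 3y + 6 = 0 and ∂f/∂y = -3u - 2y - 5 = 0, so (u, y) = (-27/25, -22/25).
The Hessian has f_{uu} = 8, f_{yy} = -2, f_{uy} = -3, giving D = -25 < 0, so the point is a saddle point.
D = (8)·(-2) − (-3)^2 = -25.

-25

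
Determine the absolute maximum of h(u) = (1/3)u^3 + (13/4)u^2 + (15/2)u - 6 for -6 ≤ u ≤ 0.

Differentiating, h'(u) = u^2 + (13/2)u + 15/2; which vanishes at u = -5 and u = -3/2.
Evaluating at the critical points and endpoints: h(-6) = -6, h(-5) = -47/12, h(-3/2) = -177/16, h(0) = -6.
So the maximum is h(-5) = -47/12.

-47/12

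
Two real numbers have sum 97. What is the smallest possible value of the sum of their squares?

With a + b = 97, a^2 + b^2 = a^2 + (97 − a)^2.
The derivative 2a − 2(97 − a) = 4a − 194 vanishes at a = 97/2; second derivative 4 > 0, a minimum.
The minimum is 2·(97/2)^2 = 9409/2.

9409/2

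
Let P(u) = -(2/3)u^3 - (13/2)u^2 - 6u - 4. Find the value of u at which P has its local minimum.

P'(u) = -2u^2 - 13u - 6. Setting P'(u) = 0 gives u ∈ {-6, -1/2}.
Since P''(u) = -4u - 13, we get P''(-6) = 11 > 0 ⇒ local minimum; P''(-1/2) = -11 < 0 ⇒ local maximum.
The local minimum is P(-6) = -58.

-6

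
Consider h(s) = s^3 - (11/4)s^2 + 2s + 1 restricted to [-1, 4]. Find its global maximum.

29

The derivative is 3s^2 - (11/2)s + 2, which vanishes at s = 1/2 and s = 4/3.
Compare values at every candidate in [-1, 4]: h(-1) = -19/4; h(1/2) = 23/16; h(4/3) = 31/27; h(4) = 29.
The maximum over the interval is 29, attained at s = 4.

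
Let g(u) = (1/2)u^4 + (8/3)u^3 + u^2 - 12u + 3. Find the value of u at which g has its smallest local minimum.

1

g'(u) = 2u^3 + 8u^2 + 2u - 12 = 0 at u = -3, -2, 1.
Second-derivative test with g''(u) = 6u^2 + 16u + 2: g''(-3) = 8 > 0 ⇒ local minimum; g''(-2) = -6 < 0 ⇒ local maximum; g''(1) = 24 > 0 ⇒ local minimum.
Thus g has its smallest local minimum at u = 1, with value -29/6.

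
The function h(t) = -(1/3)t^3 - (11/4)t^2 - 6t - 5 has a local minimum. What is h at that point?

-11/3

Critical points: h'(t) = -t^2 - (11/2)t - 6 vanishes at t = -4, -3/2.
Second-derivative test with h''(t) = -2t - 11/2: h''(-4) = 5/2 > 0 ⇒ local minimum; h''(-3/2) = -5/2 < 0 ⇒ local maximum.
Thus h has its local minimum at t = -4, with value -11/3.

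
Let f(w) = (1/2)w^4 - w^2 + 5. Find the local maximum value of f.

f'(w) = 2w^3 - 2w = 0 at w = -1, 0, 1.
Second-derivative test with f''(w) = 6w^2 - 2: f''(-1) = 4 > 0 ⇒ local minimum; f''(0) = -2 < 0 ⇒ local maximum; f''(1) = 4 > 0 ⇒ local minimum.
The local maximum is f(0) = 5.

5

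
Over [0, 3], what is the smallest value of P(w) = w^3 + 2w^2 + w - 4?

-4

P'(w) = 3w^2 + 4w + 1, which has no zeros in [0, 3].
Candidates: P(0) = -4,  P(3) = 44.
The minimum over the interval is -4, attained at w = 0.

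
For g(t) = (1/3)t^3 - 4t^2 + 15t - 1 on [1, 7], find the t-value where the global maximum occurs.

Differentiating, g'(t) = t^2 - 8t + 15; which vanishes at t = 3 and t = 5.
Candidates: g(1) = 31/3,  g(3) = 17,  g(5) = 47/3,  g(7) = 67/3.
The maximum over the interval is 67/3, attained at t = 7.

7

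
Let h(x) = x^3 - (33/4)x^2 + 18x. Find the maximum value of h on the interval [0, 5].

189/16

The derivative is 3x^2 - (33/2)x + 18, which vanishes at x = 3/2 and x = 4.
Evaluating at the critical points and endpoints: h(0) = 0; h(3/2) = 189/16; h(4) = 4; h(5) = 35/4.
Hence the absolute maximum is 189/16 at x = 3/2.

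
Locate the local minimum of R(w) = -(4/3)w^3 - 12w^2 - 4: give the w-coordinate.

R'(w) = -4w^2 - 24w. Setting R'(w) = 0 gives w ∈ {-6, 0}.
Since R''(w) = -8w - 24, we get R''(-6) = 24 > 0 ⇒ local minimum; R''(0) = -24 < 0 ⇒ local maximum.
So the local minimum value is R(-6) = -148.

-6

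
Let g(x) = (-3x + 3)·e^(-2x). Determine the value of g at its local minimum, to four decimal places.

-0.0747

Differentiating with the product rule gives g'(x) = (6x - 9)·e^(-2x). Since e^(-2x) > 0, the only critical point is x = 3/2.
g''(3/2) has the same sign as 6 > 0, so this is a local minimum.
g(3/2) = (-3/2)·e^(-3) ≈ -0.0747.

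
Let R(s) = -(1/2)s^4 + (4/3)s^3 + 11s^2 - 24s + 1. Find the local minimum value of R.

R'(s) = -2s^3 + 4s^2 + 22s - 24 = 0 at s = -3, 1, 4.
Since R''(s) = -6s^2 + 8s + 22, we get R''(-3) = -56 < 0 ⇒ local maximum; R''(1) = 24 > 0 ⇒ local minimum; R''(4) = -42 < 0 ⇒ local maximum.
Thus R has its local minimum at s = 1, with value -67/6.

-67/6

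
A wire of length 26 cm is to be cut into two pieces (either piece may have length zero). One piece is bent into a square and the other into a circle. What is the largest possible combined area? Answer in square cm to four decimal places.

Let x be the length used for the square. Square side x/4; circle radius (26−x)/(2π).
A(x) = (x/4)² + π·((26−x)/(2π))² = x²/16 + (26−x)²/(4π) for 0 ≤ x ≤ 26. A'(x) = x/8 − (26−x)/(2π) = 0 gives x = 4·26/(π+4) ≈ 14.5626.
A'' > 0, so the interior critical point is a minimum; the maximum is at an endpoint. A(0) = 53.7944 and A(26) = 42.2500, so the largest area is 53.7944.

53.7944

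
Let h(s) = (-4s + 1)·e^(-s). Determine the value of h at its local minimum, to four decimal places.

-1.1460

By the product rule, h'(s) = (4s - 5)·e^(-s). Since e^(-s) > 0, the only critical point is s = 5/4.
h''(5/4) has the same sign as 4 > 0, so this is a local minimum.
h(5/4) = (-4)·e^(-5/4) ≈ -1.1460.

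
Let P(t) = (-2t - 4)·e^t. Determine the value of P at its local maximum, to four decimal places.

P'(t) = (-2)·e^t + (-2t - 4)·1·e^t = (-2t - 6)·e^t. Since e^t > 0, the only critical point is t = -3.
P''(-3) has the same sign as -2 < 0, so this is a local maximum.
P(-3) = (2)·e^(-3) ≈ 0.0996.

0.0996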